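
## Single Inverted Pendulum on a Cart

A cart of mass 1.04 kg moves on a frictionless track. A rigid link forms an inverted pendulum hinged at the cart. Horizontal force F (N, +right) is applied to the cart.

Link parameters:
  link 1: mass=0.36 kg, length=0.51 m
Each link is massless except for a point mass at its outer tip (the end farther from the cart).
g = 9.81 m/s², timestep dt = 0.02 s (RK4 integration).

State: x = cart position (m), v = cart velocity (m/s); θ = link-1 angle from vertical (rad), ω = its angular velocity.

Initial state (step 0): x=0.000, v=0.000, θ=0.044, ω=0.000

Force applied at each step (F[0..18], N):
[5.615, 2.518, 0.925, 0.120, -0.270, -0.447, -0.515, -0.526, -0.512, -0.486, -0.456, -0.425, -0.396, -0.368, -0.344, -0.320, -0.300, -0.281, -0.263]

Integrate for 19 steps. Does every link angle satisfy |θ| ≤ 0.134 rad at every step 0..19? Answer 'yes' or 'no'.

Answer: yes

Derivation:
apply F[0]=+5.615 → step 1: x=0.001, v=0.105, θ=0.042, ω=-0.189
apply F[1]=+2.518 → step 2: x=0.004, v=0.151, θ=0.038, ω=-0.263
apply F[2]=+0.925 → step 3: x=0.007, v=0.166, θ=0.032, ω=-0.280
apply F[3]=+0.120 → step 4: x=0.010, v=0.166, θ=0.027, ω=-0.269
apply F[4]=-0.270 → step 5: x=0.013, v=0.160, θ=0.022, ω=-0.247
apply F[5]=-0.447 → step 6: x=0.016, v=0.150, θ=0.017, ω=-0.220
apply F[6]=-0.515 → step 7: x=0.019, v=0.139, θ=0.013, ω=-0.193
apply F[7]=-0.526 → step 8: x=0.022, v=0.128, θ=0.009, ω=-0.167
apply F[8]=-0.512 → step 9: x=0.024, v=0.118, θ=0.006, ω=-0.144
apply F[9]=-0.486 → step 10: x=0.027, v=0.108, θ=0.003, ω=-0.123
apply F[10]=-0.456 → step 11: x=0.029, v=0.099, θ=0.001, ω=-0.105
apply F[11]=-0.425 → step 12: x=0.031, v=0.091, θ=-0.001, ω=-0.089
apply F[12]=-0.396 → step 13: x=0.032, v=0.083, θ=-0.002, ω=-0.075
apply F[13]=-0.368 → step 14: x=0.034, v=0.076, θ=-0.004, ω=-0.063
apply F[14]=-0.344 → step 15: x=0.035, v=0.070, θ=-0.005, ω=-0.052
apply F[15]=-0.320 → step 16: x=0.037, v=0.064, θ=-0.006, ω=-0.043
apply F[16]=-0.300 → step 17: x=0.038, v=0.059, θ=-0.007, ω=-0.035
apply F[17]=-0.281 → step 18: x=0.039, v=0.054, θ=-0.007, ω=-0.028
apply F[18]=-0.263 → step 19: x=0.040, v=0.050, θ=-0.008, ω=-0.022
Max |angle| over trajectory = 0.044 rad; bound = 0.134 → within bound.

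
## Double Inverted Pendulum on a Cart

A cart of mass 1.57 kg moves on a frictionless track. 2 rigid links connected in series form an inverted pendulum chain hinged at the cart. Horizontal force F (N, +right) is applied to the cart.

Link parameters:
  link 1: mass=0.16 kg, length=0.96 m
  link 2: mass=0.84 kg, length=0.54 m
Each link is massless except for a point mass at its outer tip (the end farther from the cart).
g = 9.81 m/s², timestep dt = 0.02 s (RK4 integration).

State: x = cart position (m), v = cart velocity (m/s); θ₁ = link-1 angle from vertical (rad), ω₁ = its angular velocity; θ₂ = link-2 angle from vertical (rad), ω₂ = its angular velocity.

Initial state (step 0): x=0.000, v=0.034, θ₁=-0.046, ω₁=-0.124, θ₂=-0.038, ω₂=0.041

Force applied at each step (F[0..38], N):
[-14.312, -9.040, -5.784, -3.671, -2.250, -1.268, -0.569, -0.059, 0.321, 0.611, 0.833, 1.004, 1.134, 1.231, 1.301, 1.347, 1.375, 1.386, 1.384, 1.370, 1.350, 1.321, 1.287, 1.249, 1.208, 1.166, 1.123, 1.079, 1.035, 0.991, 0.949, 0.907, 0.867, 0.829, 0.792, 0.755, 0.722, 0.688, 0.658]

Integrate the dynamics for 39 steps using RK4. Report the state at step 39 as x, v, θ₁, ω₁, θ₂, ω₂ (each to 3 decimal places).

Answer: x=-0.171, v=-0.034, θ₁=0.020, ω₁=-0.015, θ₂=0.019, ω₂=-0.011

Derivation:
apply F[0]=-14.312 → step 1: x=-0.001, v=-0.142, θ₁=-0.047, ω₁=0.040, θ₂=-0.037, ω₂=0.063
apply F[1]=-9.040 → step 2: x=-0.005, v=-0.252, θ₁=-0.045, ω₁=0.133, θ₂=-0.035, ω₂=0.086
apply F[2]=-5.784 → step 3: x=-0.011, v=-0.320, θ₁=-0.042, ω₁=0.185, θ₂=-0.034, ω₂=0.106
apply F[3]=-3.671 → step 4: x=-0.018, v=-0.361, θ₁=-0.038, ω₁=0.212, θ₂=-0.031, ω₂=0.124
apply F[4]=-2.250 → step 5: x=-0.025, v=-0.386, θ₁=-0.034, ω₁=0.224, θ₂=-0.029, ω₂=0.137
apply F[5]=-1.268 → step 6: x=-0.033, v=-0.398, θ₁=-0.029, ω₁=0.226, θ₂=-0.026, ω₂=0.146
apply F[6]=-0.569 → step 7: x=-0.041, v=-0.402, θ₁=-0.025, ω₁=0.222, θ₂=-0.023, ω₂=0.152
apply F[7]=-0.059 → step 8: x=-0.049, v=-0.400, θ₁=-0.020, ω₁=0.214, θ₂=-0.020, ω₂=0.154
apply F[8]=+0.321 → step 9: x=-0.057, v=-0.393, θ₁=-0.016, ω₁=0.204, θ₂=-0.017, ω₂=0.154
apply F[9]=+0.611 → step 10: x=-0.065, v=-0.384, θ₁=-0.012, ω₁=0.192, θ₂=-0.014, ω₂=0.152
apply F[10]=+0.833 → step 11: x=-0.072, v=-0.372, θ₁=-0.008, ω₁=0.179, θ₂=-0.011, ω₂=0.148
apply F[11]=+1.004 → step 12: x=-0.079, v=-0.358, θ₁=-0.005, ω₁=0.166, θ₂=-0.008, ω₂=0.142
apply F[12]=+1.134 → step 13: x=-0.086, v=-0.344, θ₁=-0.002, ω₁=0.153, θ₂=-0.005, ω₂=0.136
apply F[13]=+1.231 → step 14: x=-0.093, v=-0.328, θ₁=0.001, ω₁=0.141, θ₂=-0.002, ω₂=0.128
apply F[14]=+1.301 → step 15: x=-0.100, v=-0.312, θ₁=0.004, ω₁=0.128, θ₂=0.000, ω₂=0.120
apply F[15]=+1.347 → step 16: x=-0.106, v=-0.295, θ₁=0.006, ω₁=0.116, θ₂=0.003, ω₂=0.112
apply F[16]=+1.375 → step 17: x=-0.111, v=-0.278, θ₁=0.008, ω₁=0.104, θ₂=0.005, ω₂=0.103
apply F[17]=+1.386 → step 18: x=-0.117, v=-0.262, θ₁=0.010, ω₁=0.093, θ₂=0.007, ω₂=0.095
apply F[18]=+1.384 → step 19: x=-0.122, v=-0.246, θ₁=0.012, ω₁=0.082, θ₂=0.008, ω₂=0.086
apply F[19]=+1.370 → step 20: x=-0.127, v=-0.230, θ₁=0.014, ω₁=0.072, θ₂=0.010, ω₂=0.078
apply F[20]=+1.350 → step 21: x=-0.131, v=-0.214, θ₁=0.015, ω₁=0.063, θ₂=0.012, ω₂=0.070
apply F[21]=+1.321 → step 22: x=-0.135, v=-0.200, θ₁=0.016, ω₁=0.054, θ₂=0.013, ω₂=0.062
apply F[22]=+1.287 → step 23: x=-0.139, v=-0.185, θ₁=0.017, ω₁=0.046, θ₂=0.014, ω₂=0.055
apply F[23]=+1.249 → step 24: x=-0.143, v=-0.172, θ₁=0.018, ω₁=0.039, θ₂=0.015, ω₂=0.048
apply F[24]=+1.208 → step 25: x=-0.146, v=-0.159, θ₁=0.019, ω₁=0.032, θ₂=0.016, ω₂=0.041
apply F[25]=+1.166 → step 26: x=-0.149, v=-0.146, θ₁=0.019, ω₁=0.026, θ₂=0.017, ω₂=0.035
apply F[26]=+1.123 → step 27: x=-0.152, v=-0.134, θ₁=0.020, ω₁=0.020, θ₂=0.017, ω₂=0.030
apply F[27]=+1.079 → step 28: x=-0.154, v=-0.123, θ₁=0.020, ω₁=0.015, θ₂=0.018, ω₂=0.024
apply F[28]=+1.035 → step 29: x=-0.157, v=-0.112, θ₁=0.020, ω₁=0.011, θ₂=0.018, ω₂=0.019
apply F[29]=+0.991 → step 30: x=-0.159, v=-0.102, θ₁=0.021, ω₁=0.006, θ₂=0.019, ω₂=0.015
apply F[30]=+0.949 → step 31: x=-0.161, v=-0.093, θ₁=0.021, ω₁=0.003, θ₂=0.019, ω₂=0.011
apply F[31]=+0.907 → step 32: x=-0.163, v=-0.084, θ₁=0.021, ω₁=-0.001, θ₂=0.019, ω₂=0.007
apply F[32]=+0.867 → step 33: x=-0.164, v=-0.075, θ₁=0.021, ω₁=-0.004, θ₂=0.019, ω₂=0.004
apply F[33]=+0.829 → step 34: x=-0.166, v=-0.067, θ₁=0.021, ω₁=-0.006, θ₂=0.019, ω₂=0.001
apply F[34]=+0.792 → step 35: x=-0.167, v=-0.060, θ₁=0.020, ω₁=-0.008, θ₂=0.019, ω₂=-0.002
apply F[35]=+0.755 → step 36: x=-0.168, v=-0.053, θ₁=0.020, ω₁=-0.011, θ₂=0.019, ω₂=-0.005
apply F[36]=+0.722 → step 37: x=-0.169, v=-0.046, θ₁=0.020, ω₁=-0.012, θ₂=0.019, ω₂=-0.007
apply F[37]=+0.688 → step 38: x=-0.170, v=-0.040, θ₁=0.020, ω₁=-0.014, θ₂=0.019, ω₂=-0.009
apply F[38]=+0.658 → step 39: x=-0.171, v=-0.034, θ₁=0.020, ω₁=-0.015, θ₂=0.019, ω₂=-0.011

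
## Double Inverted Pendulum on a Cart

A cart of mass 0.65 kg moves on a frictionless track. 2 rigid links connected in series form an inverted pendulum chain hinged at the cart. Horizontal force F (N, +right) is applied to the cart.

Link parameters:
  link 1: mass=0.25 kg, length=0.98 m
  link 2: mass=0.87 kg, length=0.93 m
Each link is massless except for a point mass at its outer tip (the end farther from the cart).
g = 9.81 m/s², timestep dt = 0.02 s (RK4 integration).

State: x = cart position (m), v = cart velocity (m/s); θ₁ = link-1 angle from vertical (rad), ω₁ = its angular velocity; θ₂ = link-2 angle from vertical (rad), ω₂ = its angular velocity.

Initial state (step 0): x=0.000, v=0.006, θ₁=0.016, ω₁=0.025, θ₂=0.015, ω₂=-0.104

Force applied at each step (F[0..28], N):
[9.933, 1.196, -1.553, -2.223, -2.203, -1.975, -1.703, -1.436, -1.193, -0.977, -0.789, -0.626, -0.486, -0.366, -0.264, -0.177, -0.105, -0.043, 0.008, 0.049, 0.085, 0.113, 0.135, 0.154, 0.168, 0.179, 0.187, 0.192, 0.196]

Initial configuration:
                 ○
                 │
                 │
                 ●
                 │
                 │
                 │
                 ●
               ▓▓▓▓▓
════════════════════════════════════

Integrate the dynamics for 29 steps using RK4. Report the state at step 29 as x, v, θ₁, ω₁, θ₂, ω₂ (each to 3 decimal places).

Answer: x=-0.011, v=-0.084, θ₁=0.005, ω₁=0.018, θ₂=0.004, ω₂=0.015

Derivation:
apply F[0]=+9.933 → step 1: x=0.003, v=0.306, θ₁=0.013, ω₁=-0.277, θ₂=0.013, ω₂=-0.105
apply F[1]=+1.196 → step 2: x=0.010, v=0.340, θ₁=0.008, ω₁=-0.310, θ₂=0.011, ω₂=-0.104
apply F[2]=-1.553 → step 3: x=0.016, v=0.290, θ₁=0.002, ω₁=-0.262, θ₂=0.009, ω₂=-0.099
apply F[3]=-2.223 → step 4: x=0.021, v=0.222, θ₁=-0.003, ω₁=-0.199, θ₂=0.007, ω₂=-0.091
apply F[4]=-2.203 → step 5: x=0.025, v=0.156, θ₁=-0.006, ω₁=-0.139, θ₂=0.005, ω₂=-0.082
apply F[5]=-1.975 → step 6: x=0.027, v=0.097, θ₁=-0.008, ω₁=-0.089, θ₂=0.004, ω₂=-0.071
apply F[6]=-1.703 → step 7: x=0.029, v=0.048, θ₁=-0.010, ω₁=-0.049, θ₂=0.002, ω₂=-0.059
apply F[7]=-1.436 → step 8: x=0.029, v=0.007, θ₁=-0.010, ω₁=-0.018, θ₂=0.001, ω₂=-0.048
apply F[8]=-1.193 → step 9: x=0.029, v=-0.026, θ₁=-0.011, ω₁=0.006, θ₂=0.000, ω₂=-0.037
apply F[9]=-0.977 → step 10: x=0.028, v=-0.052, θ₁=-0.010, ω₁=0.024, θ₂=-0.000, ω₂=-0.027
apply F[10]=-0.789 → step 11: x=0.027, v=-0.073, θ₁=-0.010, ω₁=0.036, θ₂=-0.001, ω₂=-0.018
apply F[11]=-0.626 → step 12: x=0.025, v=-0.089, θ₁=-0.009, ω₁=0.045, θ₂=-0.001, ω₂=-0.010
apply F[12]=-0.486 → step 13: x=0.024, v=-0.101, θ₁=-0.008, ω₁=0.051, θ₂=-0.001, ω₂=-0.004
apply F[13]=-0.366 → step 14: x=0.021, v=-0.110, θ₁=-0.007, ω₁=0.054, θ₂=-0.001, ω₂=0.002
apply F[14]=-0.264 → step 15: x=0.019, v=-0.116, θ₁=-0.006, ω₁=0.055, θ₂=-0.001, ω₂=0.007
apply F[15]=-0.177 → step 16: x=0.017, v=-0.120, θ₁=-0.005, ω₁=0.055, θ₂=-0.001, ω₂=0.011
apply F[16]=-0.105 → step 17: x=0.014, v=-0.122, θ₁=-0.004, ω₁=0.054, θ₂=-0.001, ω₂=0.014
apply F[17]=-0.043 → step 18: x=0.012, v=-0.122, θ₁=-0.003, ω₁=0.052, θ₂=-0.000, ω₂=0.017
apply F[18]=+0.008 → step 19: x=0.010, v=-0.121, θ₁=-0.002, ω₁=0.049, θ₂=0.000, ω₂=0.018
apply F[19]=+0.049 → step 20: x=0.007, v=-0.119, θ₁=-0.001, ω₁=0.046, θ₂=0.000, ω₂=0.020
apply F[20]=+0.085 → step 21: x=0.005, v=-0.117, θ₁=0.000, ω₁=0.043, θ₂=0.001, ω₂=0.020
apply F[21]=+0.113 → step 22: x=0.002, v=-0.113, θ₁=0.001, ω₁=0.039, θ₂=0.001, ω₂=0.021
apply F[22]=+0.135 → step 23: x=0.000, v=-0.110, θ₁=0.002, ω₁=0.036, θ₂=0.002, ω₂=0.020
apply F[23]=+0.154 → step 24: x=-0.002, v=-0.106, θ₁=0.003, ω₁=0.033, θ₂=0.002, ω₂=0.020
apply F[24]=+0.168 → step 25: x=-0.004, v=-0.102, θ₁=0.003, ω₁=0.030, θ₂=0.002, ω₂=0.019
apply F[25]=+0.179 → step 26: x=-0.006, v=-0.097, θ₁=0.004, ω₁=0.026, θ₂=0.003, ω₂=0.019
apply F[26]=+0.187 → step 27: x=-0.008, v=-0.093, θ₁=0.004, ω₁=0.023, θ₂=0.003, ω₂=0.018
apply F[27]=+0.192 → step 28: x=-0.010, v=-0.088, θ₁=0.005, ω₁=0.021, θ₂=0.004, ω₂=0.017
apply F[28]=+0.196 → step 29: x=-0.011, v=-0.084, θ₁=0.005, ω₁=0.018, θ₂=0.004, ω₂=0.015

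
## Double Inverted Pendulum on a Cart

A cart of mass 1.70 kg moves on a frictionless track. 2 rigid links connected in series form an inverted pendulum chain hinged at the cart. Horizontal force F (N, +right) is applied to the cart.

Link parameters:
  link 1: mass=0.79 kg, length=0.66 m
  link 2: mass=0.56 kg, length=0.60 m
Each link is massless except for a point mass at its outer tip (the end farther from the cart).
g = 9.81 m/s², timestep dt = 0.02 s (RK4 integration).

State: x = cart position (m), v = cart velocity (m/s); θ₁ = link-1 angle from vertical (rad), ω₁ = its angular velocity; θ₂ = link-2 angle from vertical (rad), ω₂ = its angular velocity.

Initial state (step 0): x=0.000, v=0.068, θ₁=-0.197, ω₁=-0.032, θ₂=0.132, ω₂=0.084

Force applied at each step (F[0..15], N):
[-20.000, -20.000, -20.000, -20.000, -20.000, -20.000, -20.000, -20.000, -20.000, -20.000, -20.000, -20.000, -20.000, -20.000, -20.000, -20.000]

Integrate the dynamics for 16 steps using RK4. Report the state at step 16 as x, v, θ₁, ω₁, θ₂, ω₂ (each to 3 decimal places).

apply F[0]=-20.000 → step 1: x=-0.001, v=-0.134, θ₁=-0.196, ω₁=0.139, θ₂=0.136, ω₂=0.283
apply F[1]=-20.000 → step 2: x=-0.005, v=-0.336, θ₁=-0.191, ω₁=0.312, θ₂=0.143, ω₂=0.482
apply F[2]=-20.000 → step 3: x=-0.014, v=-0.540, θ₁=-0.183, ω₁=0.491, θ₂=0.155, ω₂=0.681
apply F[3]=-20.000 → step 4: x=-0.027, v=-0.747, θ₁=-0.172, ω₁=0.678, θ₂=0.171, ω₂=0.876
apply F[4]=-20.000 → step 5: x=-0.044, v=-0.956, θ₁=-0.156, ω₁=0.876, θ₂=0.190, ω₂=1.068
apply F[5]=-20.000 → step 6: x=-0.065, v=-1.169, θ₁=-0.137, ω₁=1.090, θ₂=0.213, ω₂=1.253
apply F[6]=-20.000 → step 7: x=-0.091, v=-1.387, θ₁=-0.112, ω₁=1.323, θ₂=0.240, ω₂=1.428
apply F[7]=-20.000 → step 8: x=-0.121, v=-1.609, θ₁=-0.084, ω₁=1.578, θ₂=0.270, ω₂=1.591
apply F[8]=-20.000 → step 9: x=-0.155, v=-1.837, θ₁=-0.049, ω₁=1.858, θ₂=0.304, ω₂=1.735
apply F[9]=-20.000 → step 10: x=-0.194, v=-2.069, θ₁=-0.009, ω₁=2.166, θ₂=0.340, ω₂=1.857
apply F[10]=-20.000 → step 11: x=-0.238, v=-2.305, θ₁=0.038, ω₁=2.504, θ₂=0.378, ω₂=1.949
apply F[11]=-20.000 → step 12: x=-0.287, v=-2.544, θ₁=0.091, ω₁=2.873, θ₂=0.417, ω₂=2.007
apply F[12]=-20.000 → step 13: x=-0.340, v=-2.781, θ₁=0.153, ω₁=3.268, θ₂=0.458, ω₂=2.026
apply F[13]=-20.000 → step 14: x=-0.398, v=-3.012, θ₁=0.222, ω₁=3.684, θ₂=0.498, ω₂=2.004
apply F[14]=-20.000 → step 15: x=-0.460, v=-3.230, θ₁=0.300, ω₁=4.109, θ₂=0.538, ω₂=1.945
apply F[15]=-20.000 → step 16: x=-0.527, v=-3.427, θ₁=0.387, ω₁=4.528, θ₂=0.576, ω₂=1.860

Answer: x=-0.527, v=-3.427, θ₁=0.387, ω₁=4.528, θ₂=0.576, ω₂=1.860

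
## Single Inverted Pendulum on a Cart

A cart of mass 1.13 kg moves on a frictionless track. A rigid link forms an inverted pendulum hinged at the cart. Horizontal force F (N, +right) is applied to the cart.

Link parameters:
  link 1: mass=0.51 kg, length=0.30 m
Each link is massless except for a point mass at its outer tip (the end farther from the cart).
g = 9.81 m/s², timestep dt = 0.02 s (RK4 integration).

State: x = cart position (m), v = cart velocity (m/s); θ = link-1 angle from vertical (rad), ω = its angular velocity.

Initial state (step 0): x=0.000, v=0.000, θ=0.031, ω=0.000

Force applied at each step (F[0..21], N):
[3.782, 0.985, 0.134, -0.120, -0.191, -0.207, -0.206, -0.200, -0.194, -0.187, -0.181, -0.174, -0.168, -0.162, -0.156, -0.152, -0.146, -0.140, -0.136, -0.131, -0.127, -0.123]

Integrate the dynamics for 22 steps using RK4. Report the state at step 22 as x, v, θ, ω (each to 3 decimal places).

Answer: x=0.021, v=0.022, θ=-0.005, ω=-0.004

Derivation:
apply F[0]=+3.782 → step 1: x=0.001, v=0.064, θ=0.029, ω=-0.194
apply F[1]=+0.985 → step 2: x=0.002, v=0.079, θ=0.025, ω=-0.227
apply F[2]=+0.134 → step 3: x=0.004, v=0.080, θ=0.020, ω=-0.213
apply F[3]=-0.120 → step 4: x=0.005, v=0.076, θ=0.016, ω=-0.188
apply F[4]=-0.191 → step 5: x=0.007, v=0.071, θ=0.013, ω=-0.163
apply F[5]=-0.207 → step 6: x=0.008, v=0.067, θ=0.010, ω=-0.140
apply F[6]=-0.206 → step 7: x=0.009, v=0.062, θ=0.007, ω=-0.120
apply F[7]=-0.200 → step 8: x=0.011, v=0.058, θ=0.005, ω=-0.102
apply F[8]=-0.194 → step 9: x=0.012, v=0.054, θ=0.003, ω=-0.087
apply F[9]=-0.187 → step 10: x=0.013, v=0.051, θ=0.002, ω=-0.074
apply F[10]=-0.181 → step 11: x=0.014, v=0.047, θ=0.000, ω=-0.062
apply F[11]=-0.174 → step 12: x=0.015, v=0.044, θ=-0.001, ω=-0.052
apply F[12]=-0.168 → step 13: x=0.015, v=0.042, θ=-0.002, ω=-0.044
apply F[13]=-0.162 → step 14: x=0.016, v=0.039, θ=-0.003, ω=-0.036
apply F[14]=-0.156 → step 15: x=0.017, v=0.036, θ=-0.003, ω=-0.030
apply F[15]=-0.152 → step 16: x=0.018, v=0.034, θ=-0.004, ω=-0.024
apply F[16]=-0.146 → step 17: x=0.018, v=0.032, θ=-0.004, ω=-0.019
apply F[17]=-0.140 → step 18: x=0.019, v=0.030, θ=-0.005, ω=-0.015
apply F[18]=-0.136 → step 19: x=0.020, v=0.028, θ=-0.005, ω=-0.012
apply F[19]=-0.131 → step 20: x=0.020, v=0.026, θ=-0.005, ω=-0.009
apply F[20]=-0.127 → step 21: x=0.021, v=0.024, θ=-0.005, ω=-0.006
apply F[21]=-0.123 → step 22: x=0.021, v=0.022, θ=-0.005, ω=-0.004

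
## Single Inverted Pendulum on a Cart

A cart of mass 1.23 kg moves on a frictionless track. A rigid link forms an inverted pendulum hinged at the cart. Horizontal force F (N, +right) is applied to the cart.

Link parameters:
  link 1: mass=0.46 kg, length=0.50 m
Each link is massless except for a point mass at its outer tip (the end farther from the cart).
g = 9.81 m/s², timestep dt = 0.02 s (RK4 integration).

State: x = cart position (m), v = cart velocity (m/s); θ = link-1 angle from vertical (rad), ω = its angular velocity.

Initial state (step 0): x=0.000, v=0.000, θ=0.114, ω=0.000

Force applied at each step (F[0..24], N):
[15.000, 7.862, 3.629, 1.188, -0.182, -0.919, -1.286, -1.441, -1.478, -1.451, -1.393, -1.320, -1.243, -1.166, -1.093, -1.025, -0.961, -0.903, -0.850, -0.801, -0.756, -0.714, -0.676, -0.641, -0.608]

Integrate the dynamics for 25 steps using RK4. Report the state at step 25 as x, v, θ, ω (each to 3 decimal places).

Answer: x=0.118, v=0.080, θ=-0.024, ω=-0.001

Derivation:
apply F[0]=+15.000 → step 1: x=0.002, v=0.235, θ=0.110, ω=-0.422
apply F[1]=+7.862 → step 2: x=0.008, v=0.354, θ=0.099, ω=-0.619
apply F[2]=+3.629 → step 3: x=0.016, v=0.407, θ=0.086, ω=-0.687
apply F[3]=+1.188 → step 4: x=0.024, v=0.420, θ=0.073, ω=-0.683
apply F[4]=-0.182 → step 5: x=0.032, v=0.413, θ=0.059, ω=-0.642
apply F[5]=-0.919 → step 6: x=0.041, v=0.394, θ=0.047, ω=-0.583
apply F[6]=-1.286 → step 7: x=0.048, v=0.370, θ=0.036, ω=-0.519
apply F[7]=-1.441 → step 8: x=0.055, v=0.344, θ=0.026, ω=-0.456
apply F[8]=-1.478 → step 9: x=0.062, v=0.319, θ=0.018, ω=-0.396
apply F[9]=-1.451 → step 10: x=0.068, v=0.294, θ=0.011, ω=-0.341
apply F[10]=-1.393 → step 11: x=0.074, v=0.271, θ=0.004, ω=-0.292
apply F[11]=-1.320 → step 12: x=0.079, v=0.249, θ=-0.001, ω=-0.248
apply F[12]=-1.243 → step 13: x=0.084, v=0.229, θ=-0.006, ω=-0.210
apply F[13]=-1.166 → step 14: x=0.088, v=0.211, θ=-0.010, ω=-0.176
apply F[14]=-1.093 → step 15: x=0.092, v=0.194, θ=-0.013, ω=-0.147
apply F[15]=-1.025 → step 16: x=0.096, v=0.178, θ=-0.016, ω=-0.121
apply F[16]=-0.961 → step 17: x=0.099, v=0.164, θ=-0.018, ω=-0.099
apply F[17]=-0.903 → step 18: x=0.102, v=0.151, θ=-0.020, ω=-0.079
apply F[18]=-0.850 → step 19: x=0.105, v=0.138, θ=-0.021, ω=-0.063
apply F[19]=-0.801 → step 20: x=0.108, v=0.127, θ=-0.022, ω=-0.048
apply F[20]=-0.756 → step 21: x=0.110, v=0.116, θ=-0.023, ω=-0.036
apply F[21]=-0.714 → step 22: x=0.113, v=0.106, θ=-0.023, ω=-0.025
apply F[22]=-0.676 → step 23: x=0.115, v=0.097, θ=-0.024, ω=-0.016
apply F[23]=-0.641 → step 24: x=0.117, v=0.088, θ=-0.024, ω=-0.008
apply F[24]=-0.608 → step 25: x=0.118, v=0.080, θ=-0.024, ω=-0.001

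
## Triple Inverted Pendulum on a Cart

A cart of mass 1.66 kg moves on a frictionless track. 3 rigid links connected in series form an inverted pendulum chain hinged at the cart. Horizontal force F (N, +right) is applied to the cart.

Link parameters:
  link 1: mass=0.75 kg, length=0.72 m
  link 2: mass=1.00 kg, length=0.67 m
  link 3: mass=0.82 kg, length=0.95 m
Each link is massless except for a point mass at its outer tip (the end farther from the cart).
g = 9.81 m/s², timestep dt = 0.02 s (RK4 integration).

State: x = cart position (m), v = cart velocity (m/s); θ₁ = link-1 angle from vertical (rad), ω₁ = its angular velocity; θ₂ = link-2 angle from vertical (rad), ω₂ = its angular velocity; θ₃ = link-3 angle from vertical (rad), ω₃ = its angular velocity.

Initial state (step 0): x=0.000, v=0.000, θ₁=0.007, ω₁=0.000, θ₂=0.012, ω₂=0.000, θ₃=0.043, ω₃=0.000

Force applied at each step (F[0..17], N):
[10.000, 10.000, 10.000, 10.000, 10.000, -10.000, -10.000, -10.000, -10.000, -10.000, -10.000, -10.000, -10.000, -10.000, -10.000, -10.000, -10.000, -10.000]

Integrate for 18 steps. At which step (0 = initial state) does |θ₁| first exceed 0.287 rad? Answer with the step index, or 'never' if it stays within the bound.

apply F[0]=+10.000 → step 1: x=0.001, v=0.119, θ₁=0.005, ω₁=-0.167, θ₂=0.012, ω₂=-0.002, θ₃=0.043, ω₃=0.012
apply F[1]=+10.000 → step 2: x=0.005, v=0.238, θ₁=0.000, ω₁=-0.338, θ₂=0.012, ω₂=-0.001, θ₃=0.043, ω₃=0.023
apply F[2]=+10.000 → step 3: x=0.011, v=0.360, θ₁=-0.008, ω₁=-0.518, θ₂=0.012, ω₂=0.007, θ₃=0.044, ω₃=0.035
apply F[3]=+10.000 → step 4: x=0.019, v=0.484, θ₁=-0.020, ω₁=-0.711, θ₂=0.012, ω₂=0.025, θ₃=0.045, ω₃=0.047
apply F[4]=+10.000 → step 5: x=0.030, v=0.613, θ₁=-0.037, ω₁=-0.922, θ₂=0.013, ω₂=0.056, θ₃=0.046, ω₃=0.058
apply F[5]=-10.000 → step 6: x=0.041, v=0.505, θ₁=-0.054, ω₁=-0.823, θ₂=0.015, ω₂=0.106, θ₃=0.047, ω₃=0.070
apply F[6]=-10.000 → step 7: x=0.050, v=0.403, θ₁=-0.070, ω₁=-0.748, θ₂=0.017, ω₂=0.174, θ₃=0.049, ω₃=0.082
apply F[7]=-10.000 → step 8: x=0.057, v=0.306, θ₁=-0.084, ω₁=-0.696, θ₂=0.022, ω₂=0.261, θ₃=0.050, ω₃=0.093
apply F[8]=-10.000 → step 9: x=0.063, v=0.212, θ₁=-0.098, ω₁=-0.664, θ₂=0.028, ω₂=0.367, θ₃=0.052, ω₃=0.102
apply F[9]=-10.000 → step 10: x=0.066, v=0.122, θ₁=-0.111, ω₁=-0.653, θ₂=0.037, ω₂=0.493, θ₃=0.055, ω₃=0.110
apply F[10]=-10.000 → step 11: x=0.067, v=0.035, θ₁=-0.124, ω₁=-0.662, θ₂=0.048, ω₂=0.640, θ₃=0.057, ω₃=0.115
apply F[11]=-10.000 → step 12: x=0.067, v=-0.050, θ₁=-0.138, ω₁=-0.689, θ₂=0.062, ω₂=0.808, θ₃=0.059, ω₃=0.116
apply F[12]=-10.000 → step 13: x=0.066, v=-0.132, θ₁=-0.152, ω₁=-0.734, θ₂=0.080, ω₂=0.998, θ₃=0.061, ω₃=0.112
apply F[13]=-10.000 → step 14: x=0.062, v=-0.212, θ₁=-0.167, ω₁=-0.794, θ₂=0.102, ω₂=1.210, θ₃=0.064, ω₃=0.104
apply F[14]=-10.000 → step 15: x=0.057, v=-0.292, θ₁=-0.184, ω₁=-0.866, θ₂=0.129, ω₂=1.439, θ₃=0.066, ω₃=0.091
apply F[15]=-10.000 → step 16: x=0.050, v=-0.372, θ₁=-0.202, ω₁=-0.942, θ₂=0.160, ω₂=1.682, θ₃=0.067, ω₃=0.073
apply F[16]=-10.000 → step 17: x=0.042, v=-0.453, θ₁=-0.221, ω₁=-1.018, θ₂=0.196, ω₂=1.933, θ₃=0.068, ω₃=0.052
apply F[17]=-10.000 → step 18: x=0.032, v=-0.535, θ₁=-0.242, ω₁=-1.086, θ₂=0.237, ω₂=2.186, θ₃=0.069, ω₃=0.029
max |θ₁| = 0.242 ≤ 0.287 over all 19 states.

Answer: never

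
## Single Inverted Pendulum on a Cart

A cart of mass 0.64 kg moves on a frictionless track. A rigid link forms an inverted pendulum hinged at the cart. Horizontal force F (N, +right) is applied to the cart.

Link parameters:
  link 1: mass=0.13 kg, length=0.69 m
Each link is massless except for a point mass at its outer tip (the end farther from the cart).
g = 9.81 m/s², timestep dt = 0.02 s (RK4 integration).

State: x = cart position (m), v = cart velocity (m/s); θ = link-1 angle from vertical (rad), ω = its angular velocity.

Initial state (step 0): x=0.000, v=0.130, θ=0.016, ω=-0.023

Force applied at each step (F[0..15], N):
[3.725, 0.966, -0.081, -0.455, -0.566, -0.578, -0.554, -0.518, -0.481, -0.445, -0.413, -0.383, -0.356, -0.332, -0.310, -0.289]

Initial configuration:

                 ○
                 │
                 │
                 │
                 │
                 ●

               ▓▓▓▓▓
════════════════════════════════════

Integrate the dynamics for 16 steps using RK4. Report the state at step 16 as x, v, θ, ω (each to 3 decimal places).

apply F[0]=+3.725 → step 1: x=0.004, v=0.246, θ=0.014, ω=-0.186
apply F[1]=+0.966 → step 2: x=0.009, v=0.276, θ=0.010, ω=-0.226
apply F[2]=-0.081 → step 3: x=0.014, v=0.273, θ=0.005, ω=-0.220
apply F[3]=-0.455 → step 4: x=0.020, v=0.258, θ=0.001, ω=-0.198
apply F[4]=-0.566 → step 5: x=0.025, v=0.241, θ=-0.003, ω=-0.173
apply F[5]=-0.578 → step 6: x=0.029, v=0.223, θ=-0.006, ω=-0.148
apply F[6]=-0.554 → step 7: x=0.034, v=0.206, θ=-0.009, ω=-0.125
apply F[7]=-0.518 → step 8: x=0.038, v=0.190, θ=-0.011, ω=-0.105
apply F[8]=-0.481 → step 9: x=0.041, v=0.175, θ=-0.013, ω=-0.088
apply F[9]=-0.445 → step 10: x=0.045, v=0.162, θ=-0.014, ω=-0.072
apply F[10]=-0.413 → step 11: x=0.048, v=0.150, θ=-0.016, ω=-0.058
apply F[11]=-0.383 → step 12: x=0.051, v=0.138, θ=-0.017, ω=-0.047
apply F[12]=-0.356 → step 13: x=0.053, v=0.128, θ=-0.018, ω=-0.036
apply F[13]=-0.332 → step 14: x=0.056, v=0.118, θ=-0.018, ω=-0.027
apply F[14]=-0.310 → step 15: x=0.058, v=0.109, θ=-0.019, ω=-0.020
apply F[15]=-0.289 → step 16: x=0.060, v=0.101, θ=-0.019, ω=-0.013

Answer: x=0.060, v=0.101, θ=-0.019, ω=-0.013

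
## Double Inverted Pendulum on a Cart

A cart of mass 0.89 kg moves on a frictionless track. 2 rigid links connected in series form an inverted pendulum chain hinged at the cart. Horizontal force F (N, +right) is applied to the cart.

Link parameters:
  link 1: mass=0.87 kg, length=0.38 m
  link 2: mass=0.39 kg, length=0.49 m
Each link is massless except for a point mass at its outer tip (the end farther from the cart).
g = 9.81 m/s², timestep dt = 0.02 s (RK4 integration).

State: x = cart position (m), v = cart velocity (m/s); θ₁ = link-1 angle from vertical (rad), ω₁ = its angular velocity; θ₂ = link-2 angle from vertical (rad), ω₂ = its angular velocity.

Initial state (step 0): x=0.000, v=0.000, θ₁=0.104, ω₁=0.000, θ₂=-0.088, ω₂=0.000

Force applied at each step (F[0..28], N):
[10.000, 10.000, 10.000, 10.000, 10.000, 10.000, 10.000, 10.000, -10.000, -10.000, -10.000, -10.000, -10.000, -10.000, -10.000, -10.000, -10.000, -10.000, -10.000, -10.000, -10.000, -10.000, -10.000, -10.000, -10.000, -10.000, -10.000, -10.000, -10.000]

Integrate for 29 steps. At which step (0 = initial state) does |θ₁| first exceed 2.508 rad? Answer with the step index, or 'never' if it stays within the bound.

Answer: never

Derivation:
apply F[0]=+10.000 → step 1: x=0.002, v=0.194, θ₁=0.100, ω₁=-0.409, θ₂=-0.089, ω₂=-0.119
apply F[1]=+10.000 → step 2: x=0.008, v=0.391, θ₁=0.088, ω₁=-0.832, θ₂=-0.093, ω₂=-0.232
apply F[2]=+10.000 → step 3: x=0.018, v=0.594, θ₁=0.066, ω₁=-1.284, θ₂=-0.098, ω₂=-0.333
apply F[3]=+10.000 → step 4: x=0.032, v=0.805, θ₁=0.036, ω₁=-1.778, θ₂=-0.106, ω₂=-0.418
apply F[4]=+10.000 → step 5: x=0.050, v=1.025, θ₁=-0.005, ω₁=-2.326, θ₂=-0.115, ω₂=-0.480
apply F[5]=+10.000 → step 6: x=0.073, v=1.256, θ₁=-0.058, ω₁=-2.933, θ₂=-0.125, ω₂=-0.516
apply F[6]=+10.000 → step 7: x=0.100, v=1.492, θ₁=-0.123, ω₁=-3.592, θ₂=-0.135, ω₂=-0.528
apply F[7]=+10.000 → step 8: x=0.132, v=1.724, θ₁=-0.201, ω₁=-4.280, θ₂=-0.146, ω₂=-0.527
apply F[8]=-10.000 → step 9: x=0.165, v=1.536, θ₁=-0.283, ω₁=-3.935, θ₂=-0.156, ω₂=-0.498
apply F[9]=-10.000 → step 10: x=0.194, v=1.368, θ₁=-0.360, ω₁=-3.702, θ₂=-0.166, ω₂=-0.438
apply F[10]=-10.000 → step 11: x=0.220, v=1.218, θ₁=-0.432, ω₁=-3.570, θ₂=-0.174, ω₂=-0.348
apply F[11]=-10.000 → step 12: x=0.243, v=1.080, θ₁=-0.503, ω₁=-3.523, θ₂=-0.179, ω₂=-0.232
apply F[12]=-10.000 → step 13: x=0.263, v=0.951, θ₁=-0.574, ω₁=-3.548, θ₂=-0.183, ω₂=-0.096
apply F[13]=-10.000 → step 14: x=0.281, v=0.827, θ₁=-0.645, ω₁=-3.631, θ₂=-0.183, ω₂=0.056
apply F[14]=-10.000 → step 15: x=0.296, v=0.704, θ₁=-0.719, ω₁=-3.762, θ₂=-0.180, ω₂=0.218
apply F[15]=-10.000 → step 16: x=0.309, v=0.579, θ₁=-0.796, ω₁=-3.932, θ₂=-0.174, ω₂=0.383
apply F[16]=-10.000 → step 17: x=0.319, v=0.448, θ₁=-0.877, ω₁=-4.134, θ₂=-0.165, ω₂=0.546
apply F[17]=-10.000 → step 18: x=0.327, v=0.309, θ₁=-0.962, ω₁=-4.364, θ₂=-0.153, ω₂=0.700
apply F[18]=-10.000 → step 19: x=0.331, v=0.158, θ₁=-1.051, ω₁=-4.621, θ₂=-0.137, ω₂=0.839
apply F[19]=-10.000 → step 20: x=0.333, v=-0.007, θ₁=-1.147, ω₁=-4.904, θ₂=-0.119, ω₂=0.955
apply F[20]=-10.000 → step 21: x=0.331, v=-0.188, θ₁=-1.248, ω₁=-5.220, θ₂=-0.099, ω₂=1.041
apply F[21]=-10.000 → step 22: x=0.325, v=-0.389, θ₁=-1.356, ω₁=-5.575, θ₂=-0.078, ω₂=1.088
apply F[22]=-10.000 → step 23: x=0.315, v=-0.615, θ₁=-1.471, ω₁=-5.983, θ₂=-0.056, ω₂=1.087
apply F[23]=-10.000 → step 24: x=0.301, v=-0.870, θ₁=-1.595, ω₁=-6.463, θ₂=-0.035, ω₂=1.023
apply F[24]=-10.000 → step 25: x=0.280, v=-1.164, θ₁=-1.730, ω₁=-7.045, θ₂=-0.016, ω₂=0.878
apply F[25]=-10.000 → step 26: x=0.254, v=-1.510, θ₁=-1.878, ω₁=-7.776, θ₂=-0.000, ω₂=0.626
apply F[26]=-10.000 → step 27: x=0.219, v=-1.927, θ₁=-2.043, ω₁=-8.732, θ₂=0.008, ω₂=0.224
apply F[27]=-10.000 → step 28: x=0.176, v=-2.450, θ₁=-2.230, ω₁=-10.042, θ₂=0.007, ω₂=-0.396
apply F[28]=-10.000 → step 29: x=0.120, v=-3.131, θ₁=-2.448, ω₁=-11.917, θ₂=-0.010, ω₂=-1.347
max |θ₁| = 2.448 ≤ 2.508 over all 30 states.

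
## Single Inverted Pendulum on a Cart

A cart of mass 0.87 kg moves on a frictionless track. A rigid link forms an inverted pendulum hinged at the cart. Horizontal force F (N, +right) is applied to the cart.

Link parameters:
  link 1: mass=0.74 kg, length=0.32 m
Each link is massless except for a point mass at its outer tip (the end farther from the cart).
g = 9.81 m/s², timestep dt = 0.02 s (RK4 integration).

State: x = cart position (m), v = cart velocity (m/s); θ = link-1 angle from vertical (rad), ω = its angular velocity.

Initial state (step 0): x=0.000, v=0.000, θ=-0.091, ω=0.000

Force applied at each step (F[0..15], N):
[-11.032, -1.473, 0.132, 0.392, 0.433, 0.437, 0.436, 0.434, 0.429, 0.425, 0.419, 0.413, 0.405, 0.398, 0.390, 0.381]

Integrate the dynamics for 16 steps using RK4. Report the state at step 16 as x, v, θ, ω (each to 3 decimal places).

apply F[0]=-11.032 → step 1: x=-0.002, v=-0.237, θ=-0.084, ω=0.685
apply F[1]=-1.473 → step 2: x=-0.007, v=-0.258, θ=-0.070, ω=0.703
apply F[2]=+0.132 → step 3: x=-0.012, v=-0.245, θ=-0.057, ω=0.622
apply F[3]=+0.392 → step 4: x=-0.017, v=-0.228, θ=-0.046, ω=0.537
apply F[4]=+0.433 → step 5: x=-0.021, v=-0.211, θ=-0.036, ω=0.460
apply F[5]=+0.437 → step 6: x=-0.026, v=-0.196, θ=-0.027, ω=0.393
apply F[6]=+0.436 → step 7: x=-0.029, v=-0.182, θ=-0.020, ω=0.335
apply F[7]=+0.434 → step 8: x=-0.033, v=-0.169, θ=-0.014, ω=0.286
apply F[8]=+0.429 → step 9: x=-0.036, v=-0.158, θ=-0.008, ω=0.242
apply F[9]=+0.425 → step 10: x=-0.039, v=-0.147, θ=-0.004, ω=0.205
apply F[10]=+0.419 → step 11: x=-0.042, v=-0.137, θ=-0.000, ω=0.173
apply F[11]=+0.413 → step 12: x=-0.045, v=-0.128, θ=0.003, ω=0.145
apply F[12]=+0.405 → step 13: x=-0.047, v=-0.119, θ=0.006, ω=0.121
apply F[13]=+0.398 → step 14: x=-0.049, v=-0.111, θ=0.008, ω=0.100
apply F[14]=+0.390 → step 15: x=-0.052, v=-0.104, θ=0.010, ω=0.082
apply F[15]=+0.381 → step 16: x=-0.054, v=-0.096, θ=0.011, ω=0.066

Answer: x=-0.054, v=-0.096, θ=0.011, ω=0.066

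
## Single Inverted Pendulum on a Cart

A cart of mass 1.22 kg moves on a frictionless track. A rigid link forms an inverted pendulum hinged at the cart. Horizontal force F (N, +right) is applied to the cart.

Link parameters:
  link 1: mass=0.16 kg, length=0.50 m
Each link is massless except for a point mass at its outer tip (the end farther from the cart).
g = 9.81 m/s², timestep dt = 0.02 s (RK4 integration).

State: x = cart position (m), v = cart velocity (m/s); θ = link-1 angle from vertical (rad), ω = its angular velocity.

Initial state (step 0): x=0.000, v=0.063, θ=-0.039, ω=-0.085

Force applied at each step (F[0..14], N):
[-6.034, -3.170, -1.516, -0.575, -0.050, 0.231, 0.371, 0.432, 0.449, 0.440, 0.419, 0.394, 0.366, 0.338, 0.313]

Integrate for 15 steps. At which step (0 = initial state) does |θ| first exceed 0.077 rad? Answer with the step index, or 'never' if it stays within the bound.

apply F[0]=-6.034 → step 1: x=0.000, v=-0.035, θ=-0.039, ω=0.095
apply F[1]=-3.170 → step 2: x=-0.001, v=-0.086, θ=-0.036, ω=0.182
apply F[2]=-1.516 → step 3: x=-0.003, v=-0.110, θ=-0.032, ω=0.217
apply F[3]=-0.575 → step 4: x=-0.005, v=-0.119, θ=-0.028, ω=0.222
apply F[4]=-0.050 → step 5: x=-0.008, v=-0.119, θ=-0.023, ω=0.213
apply F[5]=+0.231 → step 6: x=-0.010, v=-0.114, θ=-0.019, ω=0.196
apply F[6]=+0.371 → step 7: x=-0.012, v=-0.108, θ=-0.016, ω=0.176
apply F[7]=+0.432 → step 8: x=-0.014, v=-0.100, θ=-0.012, ω=0.155
apply F[8]=+0.449 → step 9: x=-0.016, v=-0.093, θ=-0.009, ω=0.136
apply F[9]=+0.440 → step 10: x=-0.018, v=-0.085, θ=-0.007, ω=0.118
apply F[10]=+0.419 → step 11: x=-0.020, v=-0.078, θ=-0.005, ω=0.102
apply F[11]=+0.394 → step 12: x=-0.021, v=-0.072, θ=-0.003, ω=0.087
apply F[12]=+0.366 → step 13: x=-0.022, v=-0.066, θ=-0.001, ω=0.074
apply F[13]=+0.338 → step 14: x=-0.024, v=-0.060, θ=0.000, ω=0.063
apply F[14]=+0.313 → step 15: x=-0.025, v=-0.055, θ=0.001, ω=0.053
max |θ| = 0.039 ≤ 0.077 over all 16 states.

Answer: never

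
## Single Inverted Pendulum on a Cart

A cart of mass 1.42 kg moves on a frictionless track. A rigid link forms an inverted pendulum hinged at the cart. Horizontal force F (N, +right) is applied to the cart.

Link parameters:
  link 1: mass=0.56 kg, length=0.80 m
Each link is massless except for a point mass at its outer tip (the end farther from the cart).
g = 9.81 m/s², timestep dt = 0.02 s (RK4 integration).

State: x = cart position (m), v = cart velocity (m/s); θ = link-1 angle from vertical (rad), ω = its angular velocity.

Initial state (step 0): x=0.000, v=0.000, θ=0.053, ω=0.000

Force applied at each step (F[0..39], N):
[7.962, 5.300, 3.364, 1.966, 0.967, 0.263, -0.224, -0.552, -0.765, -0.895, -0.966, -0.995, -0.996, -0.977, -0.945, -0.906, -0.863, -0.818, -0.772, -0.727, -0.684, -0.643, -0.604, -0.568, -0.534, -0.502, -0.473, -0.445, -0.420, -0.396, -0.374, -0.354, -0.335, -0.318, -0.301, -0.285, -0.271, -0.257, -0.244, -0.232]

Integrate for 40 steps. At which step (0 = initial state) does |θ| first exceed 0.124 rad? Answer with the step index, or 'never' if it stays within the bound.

apply F[0]=+7.962 → step 1: x=0.001, v=0.108, θ=0.052, ω=-0.122
apply F[1]=+5.300 → step 2: x=0.004, v=0.179, θ=0.049, ω=-0.198
apply F[2]=+3.364 → step 3: x=0.008, v=0.222, θ=0.044, ω=-0.241
apply F[3]=+1.966 → step 4: x=0.013, v=0.247, θ=0.039, ω=-0.261
apply F[4]=+0.967 → step 5: x=0.018, v=0.258, θ=0.034, ω=-0.266
apply F[5]=+0.263 → step 6: x=0.023, v=0.259, θ=0.029, ω=-0.260
apply F[6]=-0.224 → step 7: x=0.028, v=0.254, θ=0.024, ω=-0.247
apply F[7]=-0.552 → step 8: x=0.033, v=0.244, θ=0.019, ω=-0.230
apply F[8]=-0.765 → step 9: x=0.038, v=0.232, θ=0.014, ω=-0.211
apply F[9]=-0.895 → step 10: x=0.042, v=0.219, θ=0.010, ω=-0.191
apply F[10]=-0.966 → step 11: x=0.046, v=0.205, θ=0.007, ω=-0.171
apply F[11]=-0.995 → step 12: x=0.050, v=0.190, θ=0.004, ω=-0.152
apply F[12]=-0.996 → step 13: x=0.054, v=0.176, θ=0.001, ω=-0.134
apply F[13]=-0.977 → step 14: x=0.057, v=0.162, θ=-0.002, ω=-0.117
apply F[14]=-0.945 → step 15: x=0.061, v=0.149, θ=-0.004, ω=-0.101
apply F[15]=-0.906 → step 16: x=0.063, v=0.137, θ=-0.006, ω=-0.087
apply F[16]=-0.863 → step 17: x=0.066, v=0.125, θ=-0.007, ω=-0.074
apply F[17]=-0.818 → step 18: x=0.068, v=0.114, θ=-0.009, ω=-0.062
apply F[18]=-0.772 → step 19: x=0.071, v=0.104, θ=-0.010, ω=-0.052
apply F[19]=-0.727 → step 20: x=0.073, v=0.095, θ=-0.011, ω=-0.042
apply F[20]=-0.684 → step 21: x=0.074, v=0.086, θ=-0.012, ω=-0.034
apply F[21]=-0.643 → step 22: x=0.076, v=0.078, θ=-0.012, ω=-0.027
apply F[22]=-0.604 → step 23: x=0.078, v=0.070, θ=-0.013, ω=-0.021
apply F[23]=-0.568 → step 24: x=0.079, v=0.063, θ=-0.013, ω=-0.015
apply F[24]=-0.534 → step 25: x=0.080, v=0.057, θ=-0.013, ω=-0.010
apply F[25]=-0.502 → step 26: x=0.081, v=0.051, θ=-0.014, ω=-0.006
apply F[26]=-0.473 → step 27: x=0.082, v=0.045, θ=-0.014, ω=-0.002
apply F[27]=-0.445 → step 28: x=0.083, v=0.040, θ=-0.014, ω=0.001
apply F[28]=-0.420 → step 29: x=0.084, v=0.035, θ=-0.014, ω=0.004
apply F[29]=-0.396 → step 30: x=0.084, v=0.030, θ=-0.013, ω=0.006
apply F[30]=-0.374 → step 31: x=0.085, v=0.026, θ=-0.013, ω=0.008
apply F[31]=-0.354 → step 32: x=0.085, v=0.022, θ=-0.013, ω=0.010
apply F[32]=-0.335 → step 33: x=0.086, v=0.019, θ=-0.013, ω=0.011
apply F[33]=-0.318 → step 34: x=0.086, v=0.015, θ=-0.013, ω=0.012
apply F[34]=-0.301 → step 35: x=0.086, v=0.012, θ=-0.012, ω=0.013
apply F[35]=-0.285 → step 36: x=0.087, v=0.009, θ=-0.012, ω=0.014
apply F[36]=-0.271 → step 37: x=0.087, v=0.006, θ=-0.012, ω=0.015
apply F[37]=-0.257 → step 38: x=0.087, v=0.003, θ=-0.012, ω=0.015
apply F[38]=-0.244 → step 39: x=0.087, v=0.001, θ=-0.011, ω=0.016
apply F[39]=-0.232 → step 40: x=0.087, v=-0.002, θ=-0.011, ω=0.016
max |θ| = 0.053 ≤ 0.124 over all 41 states.

Answer: never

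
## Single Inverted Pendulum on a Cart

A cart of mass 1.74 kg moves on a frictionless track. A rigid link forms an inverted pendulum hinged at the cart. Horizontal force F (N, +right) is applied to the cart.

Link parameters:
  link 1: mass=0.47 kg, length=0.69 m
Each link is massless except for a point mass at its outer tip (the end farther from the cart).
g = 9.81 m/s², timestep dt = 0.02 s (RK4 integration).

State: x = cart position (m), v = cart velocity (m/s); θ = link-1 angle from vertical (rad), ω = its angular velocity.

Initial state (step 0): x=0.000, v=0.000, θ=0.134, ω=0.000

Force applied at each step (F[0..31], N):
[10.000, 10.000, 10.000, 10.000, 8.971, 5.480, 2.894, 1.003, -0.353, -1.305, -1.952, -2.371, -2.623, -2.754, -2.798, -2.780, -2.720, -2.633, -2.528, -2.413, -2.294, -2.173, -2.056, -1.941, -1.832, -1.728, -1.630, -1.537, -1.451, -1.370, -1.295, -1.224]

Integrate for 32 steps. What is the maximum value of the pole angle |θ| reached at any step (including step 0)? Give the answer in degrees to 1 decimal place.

apply F[0]=+10.000 → step 1: x=0.001, v=0.107, θ=0.133, ω=-0.116
apply F[1]=+10.000 → step 2: x=0.004, v=0.215, θ=0.129, ω=-0.234
apply F[2]=+10.000 → step 3: x=0.010, v=0.323, θ=0.123, ω=-0.353
apply F[3]=+10.000 → step 4: x=0.017, v=0.431, θ=0.115, ω=-0.475
apply F[4]=+8.971 → step 5: x=0.027, v=0.528, θ=0.105, ω=-0.584
apply F[5]=+5.480 → step 6: x=0.038, v=0.586, θ=0.092, ω=-0.639
apply F[6]=+2.894 → step 7: x=0.050, v=0.615, θ=0.079, ω=-0.656
apply F[7]=+1.003 → step 8: x=0.062, v=0.623, θ=0.066, ω=-0.647
apply F[8]=-0.353 → step 9: x=0.075, v=0.616, θ=0.054, ω=-0.619
apply F[9]=-1.305 → step 10: x=0.087, v=0.598, θ=0.042, ω=-0.580
apply F[10]=-1.952 → step 11: x=0.099, v=0.574, θ=0.031, ω=-0.535
apply F[11]=-2.371 → step 12: x=0.110, v=0.545, θ=0.020, ω=-0.486
apply F[12]=-2.623 → step 13: x=0.120, v=0.514, θ=0.011, ω=-0.437
apply F[13]=-2.754 → step 14: x=0.130, v=0.482, θ=0.003, ω=-0.389
apply F[14]=-2.798 → step 15: x=0.140, v=0.450, θ=-0.004, ω=-0.342
apply F[15]=-2.780 → step 16: x=0.148, v=0.419, θ=-0.011, ω=-0.299
apply F[16]=-2.720 → step 17: x=0.156, v=0.388, θ=-0.016, ω=-0.258
apply F[17]=-2.633 → step 18: x=0.164, v=0.359, θ=-0.021, ω=-0.221
apply F[18]=-2.528 → step 19: x=0.171, v=0.331, θ=-0.025, ω=-0.187
apply F[19]=-2.413 → step 20: x=0.177, v=0.305, θ=-0.029, ω=-0.157
apply F[20]=-2.294 → step 21: x=0.183, v=0.280, θ=-0.031, ω=-0.130
apply F[21]=-2.173 → step 22: x=0.188, v=0.257, θ=-0.034, ω=-0.105
apply F[22]=-2.056 → step 23: x=0.193, v=0.235, θ=-0.036, ω=-0.084
apply F[23]=-1.941 → step 24: x=0.198, v=0.214, θ=-0.037, ω=-0.065
apply F[24]=-1.832 → step 25: x=0.202, v=0.195, θ=-0.038, ω=-0.048
apply F[25]=-1.728 → step 26: x=0.206, v=0.178, θ=-0.039, ω=-0.033
apply F[26]=-1.630 → step 27: x=0.209, v=0.161, θ=-0.040, ω=-0.020
apply F[27]=-1.537 → step 28: x=0.212, v=0.145, θ=-0.040, ω=-0.009
apply F[28]=-1.451 → step 29: x=0.215, v=0.131, θ=-0.040, ω=0.001
apply F[29]=-1.370 → step 30: x=0.217, v=0.117, θ=-0.040, ω=0.009
apply F[30]=-1.295 → step 31: x=0.219, v=0.104, θ=-0.040, ω=0.016
apply F[31]=-1.224 → step 32: x=0.221, v=0.093, θ=-0.039, ω=0.022
Max |angle| over trajectory = 0.134 rad = 7.7°.

Answer: 7.7°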